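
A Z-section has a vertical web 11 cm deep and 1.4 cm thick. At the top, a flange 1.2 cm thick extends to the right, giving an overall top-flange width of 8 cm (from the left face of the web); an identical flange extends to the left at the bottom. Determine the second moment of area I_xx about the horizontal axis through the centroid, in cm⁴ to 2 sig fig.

Break the section into simple shapes (no overlaps), measuring from the bottom-left corner of the bounding box.
Web: 1.4 × 11, A = 15.4 cm², y = 5.5 cm, Ī = 155.3 cm⁴.
Top flange (beyond web): 6.6 × 1.2, A = 7.92 cm², y = 10.4 cm, Ī = 0.9504 cm⁴.
Bottom flange (beyond web): 6.6 × 1.2, A = 7.92 cm², y = 0.6 cm, Ī = 0.9504 cm⁴.
Centroid: ȳ = ΣA·y / ΣA = 5.5 cm.
Transfer each piece to the horizontal axis through the centroid using Ī + A·d² with d = y − 5.5:
  web: d = 0 cm → contributes +155.3 cm⁴
  top flange (beyond web): d = 4.9 cm → contributes +191.1 cm⁴
  bottom flange (beyond web): d = -4.9 cm → contributes +191.1 cm⁴
Total I = 537.5 cm⁴.

I_xx ≈ 540 cm⁴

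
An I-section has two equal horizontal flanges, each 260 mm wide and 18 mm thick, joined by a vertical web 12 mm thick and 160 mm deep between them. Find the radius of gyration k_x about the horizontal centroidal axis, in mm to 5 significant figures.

Treat the section as a set of non-overlapping primitives; coordinates are from the bounding-box lower-left.
Bottom flange: 260 × 18, A = 4 680 mm², y = 9 mm, Ī = 126 360 mm⁴.
Web: 12 × 160, A = 1 920 mm², y = 98 mm, Ī = 4 096 000 mm⁴.
Top flange: 260 × 18, A = 4 680 mm², y = 187 mm, Ī = 126 360 mm⁴.
By symmetry the centroid is at mid-height, ȳ = 98 mm.
Transfer each piece to the horizontal centroidal axis using Ī + A·d² with d = y − 98:
  bottom flange: d = -89 mm → contributes +37 196 640 mm⁴
  web: d = 0 mm → contributes +4 096 000 mm⁴
  top flange: d = 89 mm → contributes +37 196 640 mm⁴
Total I = 78 489 280 mm⁴.
Radius of gyration: k = √(I/A) = √(78 489 280 / 11 280) = 83.41624 mm.

k_x ≈ 83.416 mm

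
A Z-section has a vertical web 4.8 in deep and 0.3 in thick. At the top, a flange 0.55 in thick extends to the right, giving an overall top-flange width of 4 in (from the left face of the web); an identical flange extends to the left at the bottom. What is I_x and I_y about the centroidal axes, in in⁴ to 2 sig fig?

Split into non-overlapping primitives; take the origin at the lower-left of the bounding box.
Web: 0.3 × 4.8, A = 1.44 in², y = 2.4 in, Ī = 2.765 in⁴.
Top flange (beyond web): 3.7 × 0.55, A = 2.035 in², y = 4.525 in, Ī = 0.0513 in⁴.
Bottom flange (beyond web): 3.7 × 0.55, A = 2.035 in², y = 0.275 in, Ī = 0.0513 in⁴.
Centroid: ȳ = ΣA·y / ΣA = 2.4 in.
Transfer each piece to the centroidal x-axis using Ī + A·d² with d = y − 2.4:
  web: d = 0 in → contributes +2.765 in⁴
  top flange (beyond web): d = 2.125 in → contributes +9.241 in⁴
  bottom flange (beyond web): d = -2.125 in → contributes +9.241 in⁴
Total I = 21.25 in⁴.
For the y-axis: x̄ = 3.85 in.
Repeating about the centroidal y-axis gives I_y = 20.93 in⁴.

I_x ≈ 21 in⁴, I_y ≈ 21 in⁴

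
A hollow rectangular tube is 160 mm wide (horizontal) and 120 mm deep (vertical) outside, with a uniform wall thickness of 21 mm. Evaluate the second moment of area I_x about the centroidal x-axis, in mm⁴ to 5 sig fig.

I_x ≈ 1.8374 × 10⁷ mm⁴

Treat the section as a set of non-overlapping primitives; coordinates are from the bounding-box lower-left.
Outer rectangle: 160 × 120, A = 19 200 mm², y = 60 mm, Ī = 23 040 000 mm⁴.
Inner void (subtracted): 118 × 78, A = 9 204 mm², y = 60 mm, Ī = 4 666 428 mm⁴.
By symmetry the centroid is at mid-height, ȳ = 60 mm.
All pieces are centred on the centroidal x-axis, so I = ΣĪ (holes subtracted) = 18 373 572 mm⁴.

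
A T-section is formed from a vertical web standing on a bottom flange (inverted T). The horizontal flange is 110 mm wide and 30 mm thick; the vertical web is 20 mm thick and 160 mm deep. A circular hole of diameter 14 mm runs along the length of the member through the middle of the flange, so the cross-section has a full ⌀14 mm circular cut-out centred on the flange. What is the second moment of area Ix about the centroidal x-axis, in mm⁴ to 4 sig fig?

Ix ≈ 2.139 × 10⁷ mm⁴

Split into non-overlapping primitives; take the origin at the lower-left of the bounding box.
Flange: 110 × 30, A = 3 300 mm², y = 15 mm, Ī = 247 500 mm⁴.
Web: 20 × 160, A = 3 200 mm², y = 110 mm, Ī = 6 826 667 mm⁴.
Hole (subtracted): ⌀14, A = 153.938 mm², y = 15 mm, Ī = 1885.74 mm⁴.
Centroid: ȳ = ΣA·y / ΣA = 62.9037 mm.
Transfer each piece to the centroidal x-axis using Ī + A·d² with d = y − 62.9037:
  flange: d = -47.9037 mm → contributes +7 820 230 mm⁴
  web: d = 47.0963 mm → contributes +13 924 456 mm⁴
  hole: d = -47.9037 mm → contributes −355 138 mm⁴
Total I = 21 389 549 mm⁴.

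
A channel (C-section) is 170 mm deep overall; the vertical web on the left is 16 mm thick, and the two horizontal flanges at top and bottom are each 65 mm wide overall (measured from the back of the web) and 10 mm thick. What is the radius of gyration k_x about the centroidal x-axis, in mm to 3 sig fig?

Split into non-overlapping primitives; take the origin at the lower-left of the bounding box.
Web: 16 × 170, A = 2 720 mm², y = 85 mm, Ī = 6 550 667 mm⁴.
Top flange (beyond web): 49 × 10, A = 490 mm², y = 165 mm, Ī = 4083.3 mm⁴.
Bottom flange (beyond web): 49 × 10, A = 490 mm², y = 5 mm, Ī = 4083.3 mm⁴.
By symmetry the centroid is at mid-height, ȳ = 85 mm.
Transfer each piece to the centroidal x-axis using Ī + A·d² with d = y − 85:
  web: d = 0 mm → contributes +6 550 667 mm⁴
  top flange (beyond web): d = 80 mm → contributes +3 140 083 mm⁴
  bottom flange (beyond web): d = -80 mm → contributes +3 140 083 mm⁴
Total I = 12 830 833 mm⁴.
Radius of gyration: k = √(I/A) = √(12 830 833 / 3 700) = 58.888 mm.

k_x ≈ 58.9 mm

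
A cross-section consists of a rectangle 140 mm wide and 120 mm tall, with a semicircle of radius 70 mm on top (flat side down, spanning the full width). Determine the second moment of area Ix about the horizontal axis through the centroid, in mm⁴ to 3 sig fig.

Ix ≈ 6.53 × 10⁷ mm⁴

Decompose the section into non-overlapping parts with the origin at the bottom-left of its bounding rectangle.
Rectangular body: 140 × 120, A = 16 800 mm², y = 60 mm, Ī = 20 160 000 mm⁴.
Semicircular cap: semicircle r = 70, A = 7696.9 mm², y = 149.71 mm, Ī = 2 635 265 mm⁴.
Centroid: ȳ = ΣA·y / ΣA = 88.186 mm.
Transfer each piece to the horizontal axis through the centroid using Ī + A·d² with d = y − 88.186:
  rectangular body: d = -28.186 mm → contributes +33 507 199 mm⁴
  semicircular cap: d = 61.522 mm → contributes +31 768 148 mm⁴
Total I = 65 275 348 mm⁴.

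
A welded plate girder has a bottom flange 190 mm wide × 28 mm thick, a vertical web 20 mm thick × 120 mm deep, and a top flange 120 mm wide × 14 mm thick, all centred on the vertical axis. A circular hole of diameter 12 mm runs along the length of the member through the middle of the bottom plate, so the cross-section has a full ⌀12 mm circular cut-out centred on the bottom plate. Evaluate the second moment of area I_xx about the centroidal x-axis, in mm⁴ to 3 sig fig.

I_xx ≈ 3.13 × 10⁷ mm⁴

Split into non-overlapping primitives; take the origin at the lower-left of the bounding box.
Bottom plate: 190 × 28, A = 5 320 mm², y = 14 mm, Ī = 347 573 mm⁴.
Web plate: 20 × 120, A = 2 400 mm², y = 88 mm, Ī = 2 880 000 mm⁴.
Top plate: 120 × 14, A = 1 680 mm², y = 155 mm, Ī = 27 440 mm⁴.
Hole (subtracted): ⌀12, A = 113.1 mm², y = 14 mm, Ī = 1017.9 mm⁴.
Centroid: ȳ = ΣA·y / ΣA = 58.631 mm.
Transfer each piece to the centroidal x-axis using Ī + A·d² with d = y − 58.631:
  bottom plate: d = -44.631 mm → contributes +10 944 429 mm⁴
  web plate: d = 29.369 mm → contributes +4 950 149 mm⁴
  top plate: d = 96.369 mm → contributes +15 629 704 mm⁴
  hole: d = -44.631 mm → contributes −226 295 mm⁴
Total I = 31 297 986 mm⁴.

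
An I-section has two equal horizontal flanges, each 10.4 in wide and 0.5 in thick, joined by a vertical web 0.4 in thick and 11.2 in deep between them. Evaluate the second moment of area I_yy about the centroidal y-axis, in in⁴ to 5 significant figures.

I_yy ≈ 93.798 in⁴

Treat the section as a set of non-overlapping primitives; coordinates are from the bounding-box lower-left.
Bottom flange: 10.4 × 0.5, A = 5.2 in², x = 5.2 in, Ī = 46.86933 in⁴.
Web: 0.4 × 11.2, A = 4.48 in², x = 5.2 in, Ī = 0.05973333 in⁴.
Top flange: 10.4 × 0.5, A = 5.2 in², x = 5.2 in, Ī = 46.86933 in⁴.
By symmetry the centroid is at mid-width, x̄ = 5.2 in.
All pieces are centred on the centroidal y-axis, so I = ΣĪ = 93.7984 in⁴.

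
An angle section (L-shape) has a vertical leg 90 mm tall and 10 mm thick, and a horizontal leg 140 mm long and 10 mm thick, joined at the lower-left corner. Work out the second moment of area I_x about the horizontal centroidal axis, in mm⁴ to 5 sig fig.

Treat the section as a set of non-overlapping primitives; coordinates are from the bounding-box lower-left.
Vertical leg: 10 × 90, A = 900 mm², y = 45 mm, Ī = 607 500 mm⁴.
Horizontal leg (remainder): 130 × 10, A = 1 300 mm², y = 5 mm, Ī = 10833.33 mm⁴.
Centroid: ȳ = ΣA·y / ΣA = 21.36364 mm.
Transfer each piece to the horizontal centroidal axis using Ī + A·d² with d = y − 21.36364:
  vertical leg: d = 23.63636 mm → contributes +1 110 310 mm⁴
  horizontal leg (remainder): d = -16.36364 mm → contributes +358932.5 mm⁴
Total I = 1 469 242 mm⁴.

I_x ≈ 1.4692 × 10⁶ mm⁴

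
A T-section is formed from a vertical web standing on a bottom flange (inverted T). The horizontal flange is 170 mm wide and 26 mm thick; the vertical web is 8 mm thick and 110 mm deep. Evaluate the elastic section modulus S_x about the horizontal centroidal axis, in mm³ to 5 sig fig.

S_x ≈ 4.0550 × 10⁴ mm³

Break the section into simple shapes (no overlaps), measuring from the bottom-left corner of the bounding box.
Flange: 170 × 26, A = 4 420 mm², y = 13 mm, Ī = 248993.3 mm⁴.
Web: 8 × 110, A = 880 mm², y = 81 mm, Ī = 887333.3 mm⁴.
Centroid: ȳ = ΣA·y / ΣA = 24.29057 mm.
Transfer each piece to the horizontal centroidal axis using Ī + A·d² with d = y − 24.29057:
  flange: d = -11.29057 mm → contributes +812441.1 mm⁴
  web: d = 56.70943 mm → contributes +3 717 378 mm⁴
Total I = 4 529 819 mm⁴.
Extreme fibre distance c = 111.7094 mm; S = I/c = 40550.01 mm³.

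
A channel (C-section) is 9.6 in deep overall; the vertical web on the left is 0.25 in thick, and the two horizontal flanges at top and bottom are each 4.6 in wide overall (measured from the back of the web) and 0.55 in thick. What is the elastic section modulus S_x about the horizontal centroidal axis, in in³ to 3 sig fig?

S_x ≈ 24.3 in³

Split into non-overlapping primitives; take the origin at the lower-left of the bounding box.
Web: 0.25 × 9.6, A = 2.4 in², y = 4.8 in, Ī = 18.432 in⁴.
Top flange (beyond web): 4.35 × 0.55, A = 2.3925 in², y = 9.325 in, Ī = 0.060311 in⁴.
Bottom flange (beyond web): 4.35 × 0.55, A = 2.3925 in², y = 0.275 in, Ī = 0.060311 in⁴.
By symmetry the centroid is at mid-height, ȳ = 4.8 in.
Transfer each piece to the horizontal centroidal axis using Ī + A·d² with d = y − 4.8:
  web: d = 0 in → contributes +18.432 in⁴
  top flange (beyond web): d = 4.525 in → contributes +49.048 in⁴
  bottom flange (beyond web): d = -4.525 in → contributes +49.048 in⁴
Total I = 116.53 in⁴.
Extreme fibre distance c = 4.8 in; S = I/c = 24.277 in³.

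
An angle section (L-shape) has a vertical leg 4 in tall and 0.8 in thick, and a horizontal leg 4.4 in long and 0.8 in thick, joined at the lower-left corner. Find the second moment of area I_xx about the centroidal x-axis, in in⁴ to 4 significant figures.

Treat the section as a set of non-overlapping primitives; coordinates are from the bounding-box lower-left.
Vertical leg: 0.8 × 4, A = 3.2 in², y = 2 in, Ī = 4.26667 in⁴.
Horizontal leg (remainder): 3.6 × 0.8, A = 2.88 in², y = 0.4 in, Ī = 0.1536 in⁴.
Centroid: ȳ = ΣA·y / ΣA = 1.24211 in.
Transfer each piece to the centroidal x-axis using Ī + A·d² with d = y − 1.24211:
  vertical leg: d = 0.757895 in → contributes +6.10476 in⁴
  horizontal leg (remainder): d = -0.842105 in → contributes +2.19593 in⁴
Total I = 8.30069 in⁴.

I_xx ≈ 8.301 in⁴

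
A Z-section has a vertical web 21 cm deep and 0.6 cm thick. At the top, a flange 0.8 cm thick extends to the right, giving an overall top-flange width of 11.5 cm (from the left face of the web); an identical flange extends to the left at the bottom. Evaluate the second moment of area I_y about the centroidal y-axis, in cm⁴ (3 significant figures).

Break the section into simple shapes (no overlaps), measuring from the bottom-left corner of the bounding box.
Web: 0.6 × 21, A = 12.6 cm², x = 11.2 cm, Ī = 0.378 cm⁴.
Top flange (beyond web): 10.9 × 0.8, A = 8.72 cm², x = 16.95 cm, Ī = 86.335 cm⁴.
Bottom flange (beyond web): 10.9 × 0.8, A = 8.72 cm², x = 5.45 cm, Ī = 86.335 cm⁴.
Centroid: x̄ = ΣA·x / ΣA = 11.2 cm.
Transfer each piece to the centroidal y-axis using Ī + A·d² with d = x − 11.2:
  web: d = 0 cm → contributes +0.378 cm⁴
  top flange (beyond web): d = 5.75 cm → contributes +374.64 cm⁴
  bottom flange (beyond web): d = -5.75 cm → contributes +374.64 cm⁴
Total I = 749.66 cm⁴.

I_y ≈ 750 cm⁴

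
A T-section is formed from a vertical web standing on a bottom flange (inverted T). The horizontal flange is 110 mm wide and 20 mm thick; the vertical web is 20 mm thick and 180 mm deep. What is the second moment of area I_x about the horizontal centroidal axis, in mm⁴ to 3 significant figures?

Treat the section as a set of non-overlapping primitives; coordinates are from the bounding-box lower-left.
Flange: 110 × 20, A = 2 200 mm², y = 10 mm, Ī = 73 333 mm⁴.
Web: 20 × 180, A = 3 600 mm², y = 110 mm, Ī = 9 720 000 mm⁴.
Centroid: ȳ = ΣA·y / ΣA = 72.069 mm.
Transfer each piece to the horizontal centroidal axis using Ī + A·d² with d = y − 72.069:
  flange: d = -62.069 mm → contributes +8 548 958 mm⁴
  web: d = 37.931 mm → contributes +14 899 548 mm⁴
Total I = 23 448 506 mm⁴.

I_x ≈ 2.34 × 10⁷ mm⁴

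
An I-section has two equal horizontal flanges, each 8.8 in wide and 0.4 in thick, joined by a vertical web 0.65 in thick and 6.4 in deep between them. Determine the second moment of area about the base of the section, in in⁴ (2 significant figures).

Decompose the section into non-overlapping parts with the origin at the bottom-left of its bounding rectangle.
Bottom flange: 8.8 × 0.4, A = 3.52 in², y = 0.2 in, Ī = 0.04693 in⁴.
Web: 0.65 × 6.4, A = 4.16 in², y = 3.6 in, Ī = 14.2 in⁴.
Top flange: 8.8 × 0.4, A = 3.52 in², y = 7 in, Ī = 0.04693 in⁴.
Transfer each piece to the base of the section using Ī + A·d² with d = y − 0:
  bottom flange: d = 0.2 in → contributes +0.1877 in⁴
  web: d = 3.6 in → contributes +68.11 in⁴
  top flange: d = 7 in → contributes +172.5 in⁴
Total I = 240.8 in⁴.

I_base ≈ 240 in⁴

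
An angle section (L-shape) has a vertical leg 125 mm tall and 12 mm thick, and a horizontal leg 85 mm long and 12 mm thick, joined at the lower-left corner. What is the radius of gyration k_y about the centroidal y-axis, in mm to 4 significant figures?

k_y ≈ 24.33 mm

Treat the section as a set of non-overlapping primitives; coordinates are from the bounding-box lower-left.
Vertical leg: 12 × 125, A = 1 500 mm², x = 6 mm, Ī = 18 000 mm⁴.
Horizontal leg (remainder): 73 × 12, A = 876 mm², x = 48.5 mm, Ī = 389 017 mm⁴.
Centroid: x̄ = ΣA·x / ΣA = 21.6692 mm.
Transfer each piece to the centroidal y-axis using Ī + A·d² with d = x − 21.6692:
  vertical leg: d = -15.6692 mm → contributes +386 285 mm⁴
  horizontal leg (remainder): d = 26.8308 mm → contributes +1 019 643 mm⁴
Total I = 1 405 928 mm⁴.
Radius of gyration: k = √(I/A) = √(1 405 928 / 2 376) = 24.3253 mm.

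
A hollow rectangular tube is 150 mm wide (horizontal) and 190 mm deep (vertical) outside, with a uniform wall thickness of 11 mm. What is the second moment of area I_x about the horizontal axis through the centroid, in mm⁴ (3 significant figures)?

Treat the section as a set of non-overlapping primitives; coordinates are from the bounding-box lower-left.
Outer rectangle: 150 × 190, A = 28 500 mm², y = 95 mm, Ī = 85 737 500 mm⁴.
Inner void (subtracted): 128 × 168, A = 21 504 mm², y = 95 mm, Ī = 50 577 408 mm⁴.
By symmetry the centroid is at mid-height, ȳ = 95 mm.
All pieces are centred on the horizontal axis through the centroid, so I = ΣĪ (holes subtracted) = 35 160 092 mm⁴.

I_x ≈ 3.52 × 10⁷ mm⁴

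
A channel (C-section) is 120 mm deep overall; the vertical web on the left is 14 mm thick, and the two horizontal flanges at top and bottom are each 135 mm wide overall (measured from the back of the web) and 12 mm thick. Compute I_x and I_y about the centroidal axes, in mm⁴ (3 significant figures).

I_x ≈ 1.05 × 10⁷ mm⁴, I_y ≈ 8.42 × 10⁶ mm⁴

Split into non-overlapping primitives; take the origin at the lower-left of the bounding box.
Web: 14 × 120, A = 1 680 mm², y = 60 mm, Ī = 2 016 000 mm⁴.
Top flange (beyond web): 121 × 12, A = 1 452 mm², y = 114 mm, Ī = 17 424 mm⁴.
Bottom flange (beyond web): 121 × 12, A = 1 452 mm², y = 6 mm, Ī = 17 424 mm⁴.
By symmetry the centroid is at mid-height, ȳ = 60 mm.
Transfer each piece to the centroidal x-axis using Ī + A·d² with d = y − 60:
  web: d = 0 mm → contributes +2 016 000 mm⁴
  top flange (beyond web): d = 54 mm → contributes +4 251 456 mm⁴
  bottom flange (beyond web): d = -54 mm → contributes +4 251 456 mm⁴
Total I = 10 518 912 mm⁴.
For the y-axis: x̄ = 49.762 mm.
Repeating about the centroidal y-axis gives I_y = 8 419 748 mm⁴.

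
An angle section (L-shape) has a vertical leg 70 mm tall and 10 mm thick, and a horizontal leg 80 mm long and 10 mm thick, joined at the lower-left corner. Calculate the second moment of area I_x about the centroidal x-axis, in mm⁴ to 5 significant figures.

I_x ≈ 6.0667 × 10⁵ mm⁴

Break the section into simple shapes (no overlaps), measuring from the bottom-left corner of the bounding box.
Vertical leg: 10 × 70, A = 700 mm², y = 35 mm, Ī = 285833.3 mm⁴.
Horizontal leg (remainder): 70 × 10, A = 700 mm², y = 5 mm, Ī = 5833.333 mm⁴.
Centroid: ȳ = ΣA·y / ΣA = 20 mm.
Transfer each piece to the centroidal x-axis using Ī + A·d² with d = y − 20:
  vertical leg: d = 15 mm → contributes +443333.3 mm⁴
  horizontal leg (remainder): d = -15 mm → contributes +163333.3 mm⁴
Total I = 606666.7 mm⁴.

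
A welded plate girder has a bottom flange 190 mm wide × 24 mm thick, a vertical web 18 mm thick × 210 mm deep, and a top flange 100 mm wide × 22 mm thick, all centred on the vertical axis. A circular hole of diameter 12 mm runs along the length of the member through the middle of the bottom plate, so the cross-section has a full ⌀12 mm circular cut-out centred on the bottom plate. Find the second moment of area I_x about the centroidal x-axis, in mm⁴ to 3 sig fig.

I_x ≈ 9.79 × 10⁷ mm⁴

Decompose the section into non-overlapping parts with the origin at the bottom-left of its bounding rectangle.
Bottom plate: 190 × 24, A = 4 560 mm², y = 12 mm, Ī = 218 880 mm⁴.
Web plate: 18 × 210, A = 3 780 mm², y = 129 mm, Ī = 13 891 500 mm⁴.
Top plate: 100 × 22, A = 2 200 mm², y = 245 mm, Ī = 88 733 mm⁴.
Hole (subtracted): ⌀12, A = 113.1 mm², y = 12 mm, Ī = 1017.9 mm⁴.
Centroid: ȳ = ΣA·y / ΣA = 103.58 mm.
Transfer each piece to the centroidal x-axis using Ī + A·d² with d = y − 103.58:
  bottom plate: d = -91.577 mm → contributes +38 460 264 mm⁴
  web plate: d = 25.423 mm → contributes +16 334 706 mm⁴
  top plate: d = 141.42 mm → contributes +44 090 023 mm⁴
  hole: d = -91.577 mm → contributes −949 482 mm⁴
Total I = 97 935 510 mm⁴.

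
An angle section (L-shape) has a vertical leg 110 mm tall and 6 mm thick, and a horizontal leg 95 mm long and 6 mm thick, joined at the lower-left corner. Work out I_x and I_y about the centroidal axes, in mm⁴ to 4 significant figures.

Decompose the section into non-overlapping parts with the origin at the bottom-left of its bounding rectangle.
Vertical leg: 6 × 110, A = 660 mm², y = 55 mm, Ī = 665 500 mm⁴.
Horizontal leg (remainder): 89 × 6, A = 534 mm², y = 3 mm, Ī = 1 602 mm⁴.
Centroid: ȳ = ΣA·y / ΣA = 31.7437 mm.
Transfer each piece to the centroidal x-axis using Ī + A·d² with d = y − 31.7437:
  vertical leg: d = 23.2563 mm → contributes +1 022 464 mm⁴
  horizontal leg (remainder): d = -28.7437 mm → contributes +442 794 mm⁴
Total I = 1 465 258 mm⁴.
For the y-axis: x̄ = 24.2437 mm.
Repeating about the centroidal y-axis gives I_y = 1 020 455 mm⁴.

I_x ≈ 1.465 × 10⁶ mm⁴, I_y ≈ 1.020 × 10⁶ mm⁴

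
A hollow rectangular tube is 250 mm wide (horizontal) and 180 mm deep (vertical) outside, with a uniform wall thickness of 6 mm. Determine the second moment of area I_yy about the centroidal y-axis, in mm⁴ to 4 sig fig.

I_yy ≈ 4.564 × 10⁷ mm⁴

Decompose the section into non-overlapping parts with the origin at the bottom-left of its bounding rectangle.
Outer rectangle: 250 × 180, A = 45 000 mm², x = 125 mm, Ī = 234 375 000 mm⁴.
Inner void (subtracted): 238 × 168, A = 39 984 mm², x = 125 mm, Ī = 188 737 808 mm⁴.
By symmetry the centroid is at mid-width, x̄ = 125 mm.
All pieces are centred on the centroidal y-axis, so I = ΣĪ (holes subtracted) = 45 637 192 mm⁴.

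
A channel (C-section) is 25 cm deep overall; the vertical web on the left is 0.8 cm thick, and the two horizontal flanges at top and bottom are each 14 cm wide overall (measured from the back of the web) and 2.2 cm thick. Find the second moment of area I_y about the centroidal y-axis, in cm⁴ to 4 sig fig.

Treat the section as a set of non-overlapping primitives; coordinates are from the bounding-box lower-left.
Web: 0.8 × 25, A = 20 cm², x = 0.4 cm, Ī = 1.06667 cm⁴.
Top flange (beyond web): 13.2 × 2.2, A = 29.04 cm², x = 7.4 cm, Ī = 421.661 cm⁴.
Bottom flange (beyond web): 13.2 × 2.2, A = 29.04 cm², x = 7.4 cm, Ī = 421.661 cm⁴.
Centroid: x̄ = ΣA·x / ΣA = 5.60697 cm.
Transfer each piece to the centroidal y-axis using Ī + A·d² with d = x − 5.60697:
  web: d = -5.20697 cm → contributes +543.317 cm⁴
  top flange (beyond web): d = 1.79303 cm → contributes +515.023 cm⁴
  bottom flange (beyond web): d = 1.79303 cm → contributes +515.023 cm⁴
Total I = 1573.36 cm⁴.

I_y ≈ 1573 cm⁴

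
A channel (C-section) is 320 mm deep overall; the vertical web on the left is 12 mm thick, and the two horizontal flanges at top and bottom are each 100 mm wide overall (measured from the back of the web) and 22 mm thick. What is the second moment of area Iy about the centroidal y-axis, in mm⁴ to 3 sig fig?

Decompose the section into non-overlapping parts with the origin at the bottom-left of its bounding rectangle.
Web: 12 × 320, A = 3 840 mm², x = 6 mm, Ī = 46 080 mm⁴.
Top flange (beyond web): 88 × 22, A = 1 936 mm², x = 56 mm, Ī = 1 249 365 mm⁴.
Bottom flange (beyond web): 88 × 22, A = 1 936 mm², x = 56 mm, Ī = 1 249 365 mm⁴.
Centroid: x̄ = ΣA·x / ΣA = 31.104 mm.
Transfer each piece to the centroidal y-axis using Ī + A·d² with d = x − 31.104:
  web: d = -25.104 mm → contributes +2 466 038 mm⁴
  top flange (beyond web): d = 24.896 mm → contributes +2 449 345 mm⁴
  bottom flange (beyond web): d = 24.896 mm → contributes +2 449 345 mm⁴
Total I = 7 364 728 mm⁴.

Iy ≈ 7.36 × 10⁶ mm⁴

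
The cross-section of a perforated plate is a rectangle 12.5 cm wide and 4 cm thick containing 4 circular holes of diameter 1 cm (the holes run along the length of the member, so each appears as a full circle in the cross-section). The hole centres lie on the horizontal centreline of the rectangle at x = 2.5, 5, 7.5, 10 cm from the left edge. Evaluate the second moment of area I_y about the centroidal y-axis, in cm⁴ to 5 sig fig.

Treat the section as a set of non-overlapping primitives; coordinates are from the bounding-box lower-left.
Plate: 12.5 × 4, A = 50 cm², x = 6.25 cm, Ī = 651.0417 cm⁴.
Hole 1 (subtracted): ⌀1, A = 0.7853982 cm², x = 2.5 cm, Ī = 0.04908739 cm⁴.
Hole 2 (subtracted): ⌀1, A = 0.7853982 cm², x = 5 cm, Ī = 0.04908739 cm⁴.
Hole 3 (subtracted): ⌀1, A = 0.7853982 cm², x = 7.5 cm, Ī = 0.04908739 cm⁴.
Hole 4 (subtracted): ⌀1, A = 0.7853982 cm², x = 10 cm, Ī = 0.04908739 cm⁴.
By symmetry the centroid is at mid-width, x̄ = 6.25 cm.
Transfer each piece to the centroidal y-axis using Ī + A·d² with d = x − 6.25:
  plate: d = 0 cm → contributes +651.0417 cm⁴
  hole 1: d = -3.75 cm → contributes −11.09375 cm⁴
  hole 2: d = -1.25 cm → contributes −1.276272 cm⁴
  hole 3: d = 1.25 cm → contributes −1.276272 cm⁴
  hole 4: d = 3.75 cm → contributes −11.09375 cm⁴
Total I = 626.3016 cm⁴.

I_y ≈ 626.30 cm⁴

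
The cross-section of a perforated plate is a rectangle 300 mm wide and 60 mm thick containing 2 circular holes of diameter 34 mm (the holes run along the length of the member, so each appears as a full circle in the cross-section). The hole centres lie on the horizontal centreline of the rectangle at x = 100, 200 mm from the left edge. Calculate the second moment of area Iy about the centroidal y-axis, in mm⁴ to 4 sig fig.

Split into non-overlapping primitives; take the origin at the lower-left of the bounding box.
Plate: 300 × 60, A = 18 000 mm², x = 150 mm, Ī = 135 000 000 mm⁴.
Hole 1 (subtracted): ⌀34, A = 907.92 mm², x = 100 mm, Ī = 65597.2 mm⁴.
Hole 2 (subtracted): ⌀34, A = 907.92 mm², x = 200 mm, Ī = 65597.2 mm⁴.
By symmetry the centroid is at mid-width, x̄ = 150 mm.
Transfer each piece to the centroidal y-axis using Ī + A·d² with d = x − 150:
  plate: d = 0 mm → contributes +135 000 000 mm⁴
  hole 1: d = -50 mm → contributes −2 335 398 mm⁴
  hole 2: d = 50 mm → contributes −2 335 398 mm⁴
Total I = 130 329 204 mm⁴.

Iy ≈ 1.303 × 10⁸ mm⁴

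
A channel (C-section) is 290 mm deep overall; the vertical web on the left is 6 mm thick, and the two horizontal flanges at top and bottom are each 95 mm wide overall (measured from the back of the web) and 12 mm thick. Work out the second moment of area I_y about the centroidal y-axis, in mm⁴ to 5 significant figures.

Treat the section as a set of non-overlapping primitives; coordinates are from the bounding-box lower-left.
Web: 6 × 290, A = 1 740 mm², x = 3 mm, Ī = 5 220 mm⁴.
Top flange (beyond web): 89 × 12, A = 1 068 mm², x = 50.5 mm, Ī = 704 969 mm⁴.
Bottom flange (beyond web): 89 × 12, A = 1 068 mm², x = 50.5 mm, Ī = 704 969 mm⁴.
Centroid: x̄ = ΣA·x / ΣA = 29.17647 mm.
Transfer each piece to the centroidal y-axis using Ī + A·d² with d = x − 29.17647:
  web: d = -26.17647 mm → contributes +1 197 481 mm⁴
  top flange (beyond web): d = 21.32353 mm → contributes +1 190 581 mm⁴
  bottom flange (beyond web): d = 21.32353 mm → contributes +1 190 581 mm⁴
Total I = 3 578 643 mm⁴.

I_y ≈ 3.5786 × 10⁶ mm⁴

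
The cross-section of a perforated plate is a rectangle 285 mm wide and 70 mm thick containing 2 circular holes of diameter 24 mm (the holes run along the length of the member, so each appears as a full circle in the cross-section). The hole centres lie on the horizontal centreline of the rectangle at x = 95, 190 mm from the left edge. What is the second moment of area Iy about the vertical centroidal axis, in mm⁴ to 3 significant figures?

Decompose the section into non-overlapping parts with the origin at the bottom-left of its bounding rectangle.
Plate: 285 × 70, A = 19 950 mm², x = 142.5 mm, Ī = 135 036 563 mm⁴.
Hole 1 (subtracted): ⌀24, A = 452.39 mm², x = 95 mm, Ī = 16 286 mm⁴.
Hole 2 (subtracted): ⌀24, A = 452.39 mm², x = 190 mm, Ī = 16 286 mm⁴.
By symmetry the centroid is at mid-width, x̄ = 142.5 mm.
Transfer each piece to the vertical centroidal axis using Ī + A·d² with d = x − 142.5:
  plate: d = 0 mm → contributes +135 036 563 mm⁴
  hole 1: d = -47.5 mm → contributes −1 036 989 mm⁴
  hole 2: d = 47.5 mm → contributes −1 036 989 mm⁴
Total I = 132 962 584 mm⁴.

Iy ≈ 1.33 × 10⁸ mm⁴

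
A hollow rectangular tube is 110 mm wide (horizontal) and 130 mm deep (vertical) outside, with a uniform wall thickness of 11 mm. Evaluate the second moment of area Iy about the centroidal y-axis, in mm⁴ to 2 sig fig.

Treat the section as a set of non-overlapping primitives; coordinates are from the bounding-box lower-left.
Outer rectangle: 110 × 130, A = 14 300 mm², x = 55 mm, Ī = 14 419 167 mm⁴.
Inner void (subtracted): 88 × 108, A = 9 504 mm², x = 55 mm, Ī = 6 133 248 mm⁴.
By symmetry the centroid is at mid-width, x̄ = 55 mm.
All pieces are centred on the centroidal y-axis, so I = ΣĪ (holes subtracted) = 8 285 919 mm⁴.

Iy ≈ 8.3 × 10⁶ mm⁴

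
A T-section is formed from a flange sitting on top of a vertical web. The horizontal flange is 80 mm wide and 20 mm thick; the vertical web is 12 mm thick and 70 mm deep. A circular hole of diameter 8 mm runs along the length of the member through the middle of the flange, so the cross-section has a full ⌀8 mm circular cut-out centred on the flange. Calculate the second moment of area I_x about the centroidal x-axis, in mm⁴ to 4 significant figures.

Split into non-overlapping primitives; take the origin at the lower-left of the bounding box.
Flange: 80 × 20, A = 1 600 mm², y = 80 mm, Ī = 53333.3 mm⁴.
Web: 12 × 70, A = 840 mm², y = 35 mm, Ī = 343 000 mm⁴.
Hole (subtracted): ⌀8, A = 50.2655 mm², y = 80 mm, Ī = 201.062 mm⁴.
Centroid: ȳ = ΣA·y / ΣA = 64.1823 mm.
Transfer each piece to the centroidal x-axis using Ī + A·d² with d = y − 64.1823:
  flange: d = 15.8177 mm → contributes +453 651 mm⁴
  web: d = -29.1823 mm → contributes +1 058 352 mm⁴
  hole: d = 15.8177 mm → contributes −12777.4 mm⁴
Total I = 1 499 225 mm⁴.

I_x ≈ 1.499 × 10⁶ mm⁴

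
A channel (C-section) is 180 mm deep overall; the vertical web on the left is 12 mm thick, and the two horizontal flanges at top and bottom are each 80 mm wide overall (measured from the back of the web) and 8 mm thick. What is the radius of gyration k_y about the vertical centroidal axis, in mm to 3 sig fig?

Break the section into simple shapes (no overlaps), measuring from the bottom-left corner of the bounding box.
Web: 12 × 180, A = 2 160 mm², x = 6 mm, Ī = 25 920 mm⁴.
Top flange (beyond web): 68 × 8, A = 544 mm², x = 46 mm, Ī = 209 621 mm⁴.
Bottom flange (beyond web): 68 × 8, A = 544 mm², x = 46 mm, Ī = 209 621 mm⁴.
Centroid: x̄ = ΣA·x / ΣA = 19.399 mm.
Transfer each piece to the vertical centroidal axis using Ī + A·d² with d = x − 19.399:
  web: d = -13.399 mm → contributes +413 713 mm⁴
  top flange (beyond web): d = 26.601 mm → contributes +594 562 mm⁴
  bottom flange (beyond web): d = 26.601 mm → contributes +594 562 mm⁴
Total I = 1 602 838 mm⁴.
Radius of gyration: k = √(I/A) = √(1 602 838 / 3 248) = 22.215 mm.

k_y ≈ 22.2 mm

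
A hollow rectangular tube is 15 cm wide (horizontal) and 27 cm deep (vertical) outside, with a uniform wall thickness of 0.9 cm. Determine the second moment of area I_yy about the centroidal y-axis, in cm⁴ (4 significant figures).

I_yy ≈ 2764 cm⁴

Treat the section as a set of non-overlapping primitives; coordinates are from the bounding-box lower-left.
Outer rectangle: 15 × 27, A = 405 cm², x = 7.5 cm, Ī = 7593.75 cm⁴.
Inner void (subtracted): 13.2 × 25.2, A = 332.64 cm², x = 7.5 cm, Ī = 4829.93 cm⁴.
By symmetry the centroid is at mid-width, x̄ = 7.5 cm.
All pieces are centred on the centroidal y-axis, so I = ΣĪ (holes subtracted) = 2763.82 cm⁴.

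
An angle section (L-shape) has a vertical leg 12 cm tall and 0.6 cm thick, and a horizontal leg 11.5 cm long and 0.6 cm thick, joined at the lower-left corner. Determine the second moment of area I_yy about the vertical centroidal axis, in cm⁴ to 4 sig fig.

I_yy ≈ 178.3 cm⁴

Decompose the section into non-overlapping parts with the origin at the bottom-left of its bounding rectangle.
Vertical leg: 0.6 × 12, A = 7.2 cm², x = 0.3 cm, Ī = 0.216 cm⁴.
Horizontal leg (remainder): 10.9 × 0.6, A = 6.54 cm², x = 6.05 cm, Ī = 64.7515 cm⁴.
Centroid: x̄ = ΣA·x / ΣA = 3.0369 cm.
Transfer each piece to the vertical centroidal axis using Ī + A·d² with d = x − 3.0369:
  vertical leg: d = -2.7369 cm → contributes +54.1485 cm⁴
  horizontal leg (remainder): d = 3.0131 cm → contributes +124.127 cm⁴
Total I = 178.275 cm⁴.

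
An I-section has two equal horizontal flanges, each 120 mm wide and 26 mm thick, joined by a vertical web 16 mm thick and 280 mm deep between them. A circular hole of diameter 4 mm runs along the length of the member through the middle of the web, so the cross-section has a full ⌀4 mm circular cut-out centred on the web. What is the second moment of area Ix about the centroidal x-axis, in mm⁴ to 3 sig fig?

Ix ≈ 1.76 × 10⁸ mm⁴

Split into non-overlapping primitives; take the origin at the lower-left of the bounding box.
Bottom flange: 120 × 26, A = 3 120 mm², y = 13 mm, Ī = 175 760 mm⁴.
Web: 16 × 280, A = 4 480 mm², y = 166 mm, Ī = 29 269 333 mm⁴.
Top flange: 120 × 26, A = 3 120 mm², y = 319 mm, Ī = 175 760 mm⁴.
Hole (subtracted): ⌀4, A = 12.566 mm², y = 166 mm, Ī = 12.566 mm⁴.
By symmetry the centroid is at mid-height, ȳ = 166 mm.
Transfer each piece to the centroidal x-axis using Ī + A·d² with d = y − 166:
  bottom flange: d = -153 mm → contributes +73 211 840 mm⁴
  web: d = 0 mm → contributes +29 269 333 mm⁴
  top flange: d = 153 mm → contributes +73 211 840 mm⁴
  hole: d = 0 mm → contributes −12.566 mm⁴
Total I = 175 693 001 mm⁴.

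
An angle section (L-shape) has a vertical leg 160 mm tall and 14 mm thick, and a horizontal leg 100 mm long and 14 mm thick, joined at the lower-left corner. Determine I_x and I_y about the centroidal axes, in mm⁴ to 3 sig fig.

I_x ≈ 8.97 × 10⁶ mm⁴, I_y ≈ 2.74 × 10⁶ mm⁴

Split into non-overlapping primitives; take the origin at the lower-left of the bounding box.
Vertical leg: 14 × 160, A = 2 240 mm², y = 80 mm, Ī = 4 778 667 mm⁴.
Horizontal leg (remainder): 86 × 14, A = 1 204 mm², y = 7 mm, Ī = 19 665 mm⁴.
Centroid: ȳ = ΣA·y / ΣA = 54.48 mm.
Transfer each piece to the centroidal x-axis using Ī + A·d² with d = y − 54.48:
  vertical leg: d = 25.52 mm → contributes +6 237 550 mm⁴
  horizontal leg (remainder): d = -47.48 mm → contributes +2 733 866 mm⁴
Total I = 8 971 416 mm⁴.
For the y-axis: x̄ = 24.48 mm.
Repeating about the centroidal y-axis gives I_y = 2 736 376 mm⁴.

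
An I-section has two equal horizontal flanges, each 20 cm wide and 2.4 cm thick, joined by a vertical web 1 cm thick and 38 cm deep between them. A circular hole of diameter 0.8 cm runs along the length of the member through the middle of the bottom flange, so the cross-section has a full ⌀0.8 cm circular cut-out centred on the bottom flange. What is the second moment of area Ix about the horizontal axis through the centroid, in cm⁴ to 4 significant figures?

Decompose the section into non-overlapping parts with the origin at the bottom-left of its bounding rectangle.
Bottom flange: 20 × 2.4, A = 48 cm², y = 1.2 cm, Ī = 23.04 cm⁴.
Web: 1 × 38, A = 38 cm², y = 21.4 cm, Ī = 4572.67 cm⁴.
Top flange: 20 × 2.4, A = 48 cm², y = 41.6 cm, Ī = 23.04 cm⁴.
Hole (subtracted): ⌀0.8, A = 0.502655 cm², y = 1.2 cm, Ī = 0.0201062 cm⁴.
Centroid: ȳ = ΣA·y / ΣA = 21.4761 cm.
Transfer each piece to the horizontal axis through the centroid using Ī + A·d² with d = y − 21.4761:
  bottom flange: d = -20.2761 cm → contributes +19756.7 cm⁴
  web: d = -0.0760586 cm → contributes +4572.89 cm⁴
  top flange: d = 20.1239 cm → contributes +19461.7 cm⁴
  hole: d = -20.2761 cm → contributes −206.671 cm⁴
Total I = 43584.7 cm⁴.

Ix ≈ 4.358 × 10⁴ cm⁴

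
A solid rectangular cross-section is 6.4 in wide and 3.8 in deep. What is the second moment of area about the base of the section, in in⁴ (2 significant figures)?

The section: 6.4 × 3.8, A = 24.32 in², y = 1.9 in, Ī = 29.27 in⁴.
Transfer it to the base of the section using Ī + A·d² with d = y − 0:
  the section: d = 1.9 in → contributes +117.1 in⁴
Total I = 117.1 in⁴.

I_base ≈ 120 in⁴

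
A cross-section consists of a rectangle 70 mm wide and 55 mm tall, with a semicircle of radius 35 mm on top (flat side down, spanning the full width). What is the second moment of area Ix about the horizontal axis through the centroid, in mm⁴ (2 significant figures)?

Decompose the section into non-overlapping parts with the origin at the bottom-left of its bounding rectangle.
Rectangular body: 70 × 55, A = 3 850 mm², y = 27.5 mm, Ī = 970 521 mm⁴.
Semicircular cap: semicircle r = 35, A = 1 924 mm², y = 69.85 mm, Ī = 164 704 mm⁴.
Centroid: ȳ = ΣA·y / ΣA = 41.61 mm.
Transfer each piece to the horizontal axis through the centroid using Ī + A·d² with d = y − 41.61:
  rectangular body: d = -14.11 mm → contributes +1 737 500 mm⁴
  semicircular cap: d = 28.24 mm → contributes +1 699 280 mm⁴
Total I = 3 436 779 mm⁴.

Ix ≈ 3.4 × 10⁶ mm⁴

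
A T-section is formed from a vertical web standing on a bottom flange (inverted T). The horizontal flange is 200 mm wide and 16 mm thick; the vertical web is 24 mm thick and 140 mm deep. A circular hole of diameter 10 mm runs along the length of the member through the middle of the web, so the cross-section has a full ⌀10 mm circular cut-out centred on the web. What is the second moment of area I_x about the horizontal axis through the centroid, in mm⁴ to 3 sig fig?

Split into non-overlapping primitives; take the origin at the lower-left of the bounding box.
Flange: 200 × 16, A = 3 200 mm², y = 8 mm, Ī = 68 267 mm⁴.
Web: 24 × 140, A = 3 360 mm², y = 86 mm, Ī = 5 488 000 mm⁴.
Hole (subtracted): ⌀10, A = 78.54 mm², y = 86 mm, Ī = 490.87 mm⁴.
Centroid: ȳ = ΣA·y / ΣA = 47.49 mm.
Transfer each piece to the horizontal axis through the centroid using Ī + A·d² with d = y − 47.49:
  flange: d = -39.49 mm → contributes +5 058 579 mm⁴
  web: d = 38.51 mm → contributes +10 470 906 mm⁴
  hole: d = 38.51 mm → contributes −116 966 mm⁴
Total I = 15 412 520 mm⁴.

I_x ≈ 1.54 × 10⁷ mm⁴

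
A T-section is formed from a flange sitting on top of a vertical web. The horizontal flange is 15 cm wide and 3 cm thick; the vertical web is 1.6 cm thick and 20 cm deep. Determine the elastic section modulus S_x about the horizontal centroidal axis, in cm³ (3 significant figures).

Break the section into simple shapes (no overlaps), measuring from the bottom-left corner of the bounding box.
Flange: 15 × 3, A = 45 cm², y = 21.5 cm, Ī = 33.75 cm⁴.
Web: 1.6 × 20, A = 32 cm², y = 10 cm, Ī = 1066.7 cm⁴.
Centroid: ȳ = ΣA·y / ΣA = 16.721 cm.
Transfer each piece to the horizontal centroidal axis using Ī + A·d² with d = y − 16.721:
  flange: d = 4.7792 cm → contributes +1061.6 cm⁴
  web: d = -6.7208 cm → contributes +2512.1 cm⁴
Total I = 3573.7 cm⁴.
Extreme fibre distance c = 16.721 cm; S = I/c = 213.73 cm³.

S_x ≈ 214 cm³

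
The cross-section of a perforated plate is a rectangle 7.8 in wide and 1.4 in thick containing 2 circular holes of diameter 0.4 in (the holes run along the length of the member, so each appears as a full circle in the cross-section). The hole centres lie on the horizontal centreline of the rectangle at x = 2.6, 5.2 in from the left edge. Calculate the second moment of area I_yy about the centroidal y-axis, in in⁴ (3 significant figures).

Split into non-overlapping primitives; take the origin at the lower-left of the bounding box.
Plate: 7.8 × 1.4, A = 10.92 in², x = 3.9 in, Ī = 55.364 in⁴.
Hole 1 (subtracted): ⌀0.4, A = 0.12566 in², x = 2.6 in, Ī = 0.0012566 in⁴.
Hole 2 (subtracted): ⌀0.4, A = 0.12566 in², x = 5.2 in, Ī = 0.0012566 in⁴.
By symmetry the centroid is at mid-width, x̄ = 3.9 in.
Transfer each piece to the centroidal y-axis using Ī + A·d² with d = x − 3.9:
  plate: d = 0 in → contributes +55.364 in⁴
  hole 1: d = -1.3 in → contributes −0.21363 in⁴
  hole 2: d = 1.3 in → contributes −0.21363 in⁴
Total I = 54.937 in⁴.

I_yy ≈ 54.9 in⁴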